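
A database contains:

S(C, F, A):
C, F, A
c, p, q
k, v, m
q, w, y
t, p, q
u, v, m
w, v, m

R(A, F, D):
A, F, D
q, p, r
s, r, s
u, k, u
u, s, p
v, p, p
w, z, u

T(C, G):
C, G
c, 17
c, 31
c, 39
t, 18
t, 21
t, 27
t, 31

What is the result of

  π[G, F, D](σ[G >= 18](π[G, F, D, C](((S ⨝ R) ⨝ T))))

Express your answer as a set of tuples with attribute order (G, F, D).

Natural join on F, A: {(c, p, q, r), (t, p, q, r)}
Natural join on C: {(c, p, q, r, 17), (c, p, q, r, 31), (c, p, q, r, 39), (t, p, q, r, 18), (t, p, q, r, 21), (t, p, q, r, 27), (t, p, q, r, 31)}
Projecting to G, F, D, C: {(17, p, r, c), (18, p, r, t), (21, p, r, t), (27, p, r, t), (31, p, r, c), (31, p, r, t), (39, p, r, c)}
Filtering on G >= 18 leaves {(18, p, r, t), (21, p, r, t), (27, p, r, t), (31, p, r, c), (31, p, r, t), (39, p, r, c)}.
Projecting to G, F, D (1 duplicate(s) eliminated): {(18, p, r), (21, p, r), (27, p, r), (31, p, r), (39, p, r)}

{(18, p, r), (21, p, r), (27, p, r), (31, p, r), (39, p, r)}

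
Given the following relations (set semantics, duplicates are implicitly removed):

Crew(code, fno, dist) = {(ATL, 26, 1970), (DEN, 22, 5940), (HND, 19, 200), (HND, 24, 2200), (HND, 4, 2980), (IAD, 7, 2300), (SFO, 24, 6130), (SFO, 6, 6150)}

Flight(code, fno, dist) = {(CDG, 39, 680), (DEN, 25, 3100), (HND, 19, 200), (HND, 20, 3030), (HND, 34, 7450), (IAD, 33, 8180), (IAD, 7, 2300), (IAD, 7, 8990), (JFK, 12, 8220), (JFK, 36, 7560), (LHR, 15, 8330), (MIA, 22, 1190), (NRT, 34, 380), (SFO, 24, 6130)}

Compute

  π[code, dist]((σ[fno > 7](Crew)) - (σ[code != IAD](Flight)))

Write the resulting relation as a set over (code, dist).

{(ATL, 1970), (DEN, 5940), (HND, 2200)}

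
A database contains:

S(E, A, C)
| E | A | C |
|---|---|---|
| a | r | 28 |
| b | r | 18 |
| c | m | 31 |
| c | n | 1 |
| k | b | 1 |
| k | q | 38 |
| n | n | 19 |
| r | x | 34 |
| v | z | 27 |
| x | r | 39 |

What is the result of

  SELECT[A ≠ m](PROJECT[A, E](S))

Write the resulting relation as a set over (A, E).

{(b, k), (n, c), (n, n), (q, k), (r, a), (r, b), (r, x), (x, r), (z, v)}

Projecting to A, E: {(b, k), (m, c), (n, c), (n, n), (q, k), (r, a), (r, b), (r, x), (x, r), (z, v)}
σ[A ≠ m]: keep tuples satisfying A ≠ m → {(b, k), (n, c), (n, n), (q, k), (r, a), (r, b), (r, x), (x, r), (z, v)}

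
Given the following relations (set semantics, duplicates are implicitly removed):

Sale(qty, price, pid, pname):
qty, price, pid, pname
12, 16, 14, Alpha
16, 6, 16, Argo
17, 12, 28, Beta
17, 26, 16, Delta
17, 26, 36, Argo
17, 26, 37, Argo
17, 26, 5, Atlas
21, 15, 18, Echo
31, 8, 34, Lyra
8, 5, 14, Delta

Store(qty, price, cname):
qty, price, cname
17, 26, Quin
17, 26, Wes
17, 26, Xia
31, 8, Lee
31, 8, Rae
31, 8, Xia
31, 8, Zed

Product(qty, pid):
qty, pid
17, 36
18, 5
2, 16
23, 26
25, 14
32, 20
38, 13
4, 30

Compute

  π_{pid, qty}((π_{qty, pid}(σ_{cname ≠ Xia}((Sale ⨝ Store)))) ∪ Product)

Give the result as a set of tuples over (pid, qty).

{(13, 38), (14, 25), (16, 17), (16, 2), (20, 32), (26, 23), (30, 4), (34, 31), (36, 17), (37, 17), (5, 17), (5, 18)}

Natural join on qty, price: {(17, 26, 16, Delta, Quin), (17, 26, 16, Delta, Wes), (17, 26, 16, Delta, Xia), (17, 26, 36, Argo, Quin), (17, 26, 36, Argo, Wes), (17, 26, 36, Argo, Xia), (17, 26, 37, Argo, Quin), (17, 26, 37, Argo, Wes), (17, 26, 37, Argo, Xia), (17, 26, 5, Atlas, Quin), (17, 26, 5, Atlas, Wes), (17, 26, 5, Atlas, Xia), (31, 8, 34, Lyra, Lee), (31, 8, 34, Lyra, Rae), (31, 8, 34, Lyra, Xia), (31, 8, 34, Lyra, Zed)}
Selection cname ≠ Xia: {(17, 26, 16, Delta, Quin), (17, 26, 16, Delta, Wes), (17, 26, 36, Argo, Quin), (17, 26, 36, Argo, Wes), (17, 26, 37, Argo, Quin), (17, 26, 37, Argo, Wes), (17, 26, 5, Atlas, Quin), (17, 26, 5, Atlas, Wes), (31, 8, 34, Lyra, Lee), (31, 8, 34, Lyra, Rae), (31, 8, 34, Lyra, Zed)}
π_{qty, pid} gives {(17, 16), (17, 36), (17, 37), (17, 5), (31, 34)} (6 duplicate(s) eliminated).
Union: {(17, 16), (17, 36), (17, 37), (17, 5), (31, 34)} with {(17, 36), (18, 5), (2, 16), (23, 26), (25, 14), (32, 20), (38, 13), (4, 30)} → {(17, 16), (17, 36), (17, 37), (17, 5), (18, 5), (2, 16), (23, 26), (25, 14), (31, 34), (32, 20), (38, 13), (4, 30)}
π_{pid, qty} gives {(13, 38), (14, 25), (16, 17), (16, 2), (20, 32), (26, 23), (30, 4), (34, 31), (36, 17), (37, 17), (5, 17), (5, 18)}.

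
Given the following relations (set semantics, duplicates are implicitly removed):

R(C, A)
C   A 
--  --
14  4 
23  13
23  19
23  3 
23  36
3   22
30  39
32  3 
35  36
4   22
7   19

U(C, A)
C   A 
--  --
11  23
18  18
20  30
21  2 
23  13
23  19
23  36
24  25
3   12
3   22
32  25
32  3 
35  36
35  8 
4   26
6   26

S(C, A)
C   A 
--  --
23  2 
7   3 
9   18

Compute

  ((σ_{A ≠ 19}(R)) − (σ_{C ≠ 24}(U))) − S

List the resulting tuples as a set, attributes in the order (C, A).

{(14, 4), (23, 3), (30, 39), (4, 22)}

Apply σ_{A ≠ 19}; surviving tuples: {(14, 4), (23, 13), (23, 3), (23, 36), (3, 22), (30, 39), (32, 3), (35, 36), (4, 22)}
Apply σ_{C ≠ 24}; surviving tuples: {(11, 23), (18, 18), (20, 30), (21, 2), (23, 13), (23, 19), (23, 36), (3, 12), (3, 22), (32, 25), (32, 3), (35, 36), (35, 8), (4, 26), (6, 26)}
Set difference of the two operands is {(14, 4), (23, 3), (30, 39), (4, 22)}.
Set difference of the two operands is {(14, 4), (23, 3), (30, 39), (4, 22)}.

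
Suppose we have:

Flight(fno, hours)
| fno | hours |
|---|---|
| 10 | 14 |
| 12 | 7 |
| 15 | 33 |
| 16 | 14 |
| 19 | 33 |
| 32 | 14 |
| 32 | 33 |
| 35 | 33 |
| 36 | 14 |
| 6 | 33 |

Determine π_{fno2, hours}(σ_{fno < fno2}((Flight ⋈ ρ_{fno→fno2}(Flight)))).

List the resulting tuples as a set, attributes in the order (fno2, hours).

{(15, 33), (16, 14), (19, 33), (32, 14), (32, 33), (35, 33), (36, 14)}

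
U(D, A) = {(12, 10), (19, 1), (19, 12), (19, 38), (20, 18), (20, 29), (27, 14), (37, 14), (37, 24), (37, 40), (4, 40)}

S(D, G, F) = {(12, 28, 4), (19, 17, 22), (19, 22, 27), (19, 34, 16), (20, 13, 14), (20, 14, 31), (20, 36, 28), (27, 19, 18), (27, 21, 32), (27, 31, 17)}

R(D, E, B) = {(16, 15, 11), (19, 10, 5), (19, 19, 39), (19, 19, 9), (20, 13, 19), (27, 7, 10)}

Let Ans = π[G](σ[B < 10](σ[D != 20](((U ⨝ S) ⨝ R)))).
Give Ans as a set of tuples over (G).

Natural join on D: {(12, 10, 28, 4), (19, 1, 17, 22), (19, 1, 22, 27), (19, 1, 34, 16), (19, 12, 17, 22), (19, 12, 22, 27), (19, 12, 34, 16), (19, 38, 17, 22), (19, 38, 22, 27), (19, 38, 34, 16), (20, 18, 13, 14), (20, 18, 14, 31), (20, 18, 36, 28), (20, 29, 13, 14), (20, 29, 14, 31), (20, 29, 36, 28), (27, 14, 19, 18), (27, 14, 21, 32), (27, 14, 31, 17)}
Natural join on D: {(19, 1, 17, 22, 10, 5), (19, 1, 17, 22, 19, 39), (19, 1, 17, 22, 19, 9), (19, 1, 22, 27, 10, 5), (19, 1, 22, 27, 19, 39), (19, 1, 22, 27, 19, 9), (19, 1, 34, 16, 10, 5), (19, 1, 34, 16, 19, 39), (19, 1, 34, 16, 19, 9), (19, 12, 17, 22, 10, 5), (19, 12, 17, 22, 19, 39), (19, 12, 17, 22, 19, 9), (19, 12, 22, 27, 10, 5), (19, 12, 22, 27, 19, 39), (19, 12, 22, 27, 19, 9), (19, 12, 34, 16, 10, 5), (19, 12, 34, 16, 19, 39), (19, 12, 34, 16, 19, 9), (19, 38, 17, 22, 10, 5), (19, 38, 17, 22, 19, 39), (19, 38, 17, 22, 19, 9), (19, 38, 22, 27, 10, 5), (19, 38, 22, 27, 19, 39), (19, 38, 22, 27, 19, 9), (19, 38, 34, 16, 10, 5), (19, 38, 34, 16, 19, 39), (19, 38, 34, 16, 19, 9), (20, 18, 13, 14, 13, 19), (20, 18, 14, 31, 13, 19), (20, 18, 36, 28, 13, 19), (20, 29, 13, 14, 13, 19), (20, 29, 14, 31, 13, 19), (20, 29, 36, 28, 13, 19), (27, 14, 19, 18, 7, 10), (27, 14, 21, 32, 7, 10), (27, 14, 31, 17, 7, 10)}
Filtering on D != 20 leaves {(19, 1, 17, 22, 10, 5), (19, 1, 17, 22, 19, 39), (19, 1, 17, 22, 19, 9), (19, 1, 22, 27, 10, 5), (19, 1, 22, 27, 19, 39), (19, 1, 22, 27, 19, 9), (19, 1, 34, 16, 10, 5), (19, 1, 34, 16, 19, 39), (19, 1, 34, 16, 19, 9), (19, 12, 17, 22, 10, 5), (19, 12, 17, 22, 19, 39), (19, 12, 17, 22, 19, 9), (19, 12, 22, 27, 10, 5), (19, 12, 22, 27, 19, 39), (19, 12, 22, 27, 19, 9), (19, 12, 34, 16, 10, 5), (19, 12, 34, 16, 19, 39), (19, 12, 34, 16, 19, 9), (19, 38, 17, 22, 10, 5), (19, 38, 17, 22, 19, 39), (19, 38, 17, 22, 19, 9), (19, 38, 22, 27, 10, 5), (19, 38, 22, 27, 19, 39), (19, 38, 22, 27, 19, 9), (19, 38, 34, 16, 10, 5), (19, 38, 34, 16, 19, 39), (19, 38, 34, 16, 19, 9), (27, 14, 19, 18, 7, 10), (27, 14, 21, 32, 7, 10), (27, 14, 31, 17, 7, 10)}.
Filtering on B < 10 leaves {(19, 1, 17, 22, 10, 5), (19, 1, 17, 22, 19, 9), (19, 1, 22, 27, 10, 5), (19, 1, 22, 27, 19, 9), (19, 1, 34, 16, 10, 5), (19, 1, 34, 16, 19, 9), (19, 12, 17, 22, 10, 5), (19, 12, 17, 22, 19, 9), (19, 12, 22, 27, 10, 5), (19, 12, 22, 27, 19, 9), (19, 12, 34, 16, 10, 5), (19, 12, 34, 16, 19, 9), (19, 38, 17, 22, 10, 5), (19, 38, 17, 22, 19, 9), (19, 38, 22, 27, 10, 5), (19, 38, 22, 27, 19, 9), (19, 38, 34, 16, 10, 5), (19, 38, 34, 16, 19, 9)}.
π_{G} gives {17, 22, 34} (15 duplicate(s) eliminated).

{17, 22, 34}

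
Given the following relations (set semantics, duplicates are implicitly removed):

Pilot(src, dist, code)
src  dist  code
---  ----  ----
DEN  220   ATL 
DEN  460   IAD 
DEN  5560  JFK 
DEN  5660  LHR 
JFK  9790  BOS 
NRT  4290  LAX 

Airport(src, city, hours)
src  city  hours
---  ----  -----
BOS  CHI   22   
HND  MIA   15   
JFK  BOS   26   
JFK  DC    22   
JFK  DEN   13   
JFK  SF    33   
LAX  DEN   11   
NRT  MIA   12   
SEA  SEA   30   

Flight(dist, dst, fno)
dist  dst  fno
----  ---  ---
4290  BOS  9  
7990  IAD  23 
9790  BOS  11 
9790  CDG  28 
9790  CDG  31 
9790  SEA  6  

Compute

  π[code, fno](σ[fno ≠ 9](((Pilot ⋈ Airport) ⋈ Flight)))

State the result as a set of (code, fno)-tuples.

{(BOS, 11), (BOS, 28), (BOS, 31), (BOS, 6)}

Natural join on src: {(JFK, 9790, BOS, BOS, 26), (JFK, 9790, BOS, DC, 22), (JFK, 9790, BOS, DEN, 13), (JFK, 9790, BOS, SF, 33), (NRT, 4290, LAX, MIA, 12)}
Natural join on dist: {(JFK, 9790, BOS, BOS, 26, BOS, 11), (JFK, 9790, BOS, BOS, 26, CDG, 28), (JFK, 9790, BOS, BOS, 26, CDG, 31), (JFK, 9790, BOS, BOS, 26, SEA, 6), (JFK, 9790, BOS, DC, 22, BOS, 11), (JFK, 9790, BOS, DC, 22, CDG, 28), (JFK, 9790, BOS, DC, 22, CDG, 31), (JFK, 9790, BOS, DC, 22, SEA, 6), (JFK, 9790, BOS, DEN, 13, BOS, 11), (JFK, 9790, BOS, DEN, 13, CDG, 28), (JFK, 9790, BOS, DEN, 13, CDG, 31), (JFK, 9790, BOS, DEN, 13, SEA, 6), (JFK, 9790, BOS, SF, 33, BOS, 11), (JFK, 9790, BOS, SF, 33, CDG, 28), (JFK, 9790, BOS, SF, 33, CDG, 31), (JFK, 9790, BOS, SF, 33, SEA, 6), (NRT, 4290, LAX, MIA, 12, BOS, 9)}
Apply σ_{fno ≠ 9}; surviving tuples: {(JFK, 9790, BOS, BOS, 26, BOS, 11), (JFK, 9790, BOS, BOS, 26, CDG, 28), (JFK, 9790, BOS, BOS, 26, CDG, 31), (JFK, 9790, BOS, BOS, 26, SEA, 6), (JFK, 9790, BOS, DC, 22, BOS, 11), (JFK, 9790, BOS, DC, 22, CDG, 28), (JFK, 9790, BOS, DC, 22, CDG, 31), (JFK, 9790, BOS, DC, 22, SEA, 6), (JFK, 9790, BOS, DEN, 13, BOS, 11), (JFK, 9790, BOS, DEN, 13, CDG, 28), (JFK, 9790, BOS, DEN, 13, CDG, 31), (JFK, 9790, BOS, DEN, 13, SEA, 6), (JFK, 9790, BOS, SF, 33, BOS, 11), (JFK, 9790, BOS, SF, 33, CDG, 28), (JFK, 9790, BOS, SF, 33, CDG, 31), (JFK, 9790, BOS, SF, 33, SEA, 6)}
Keep only column(s) code, fno (12 duplicate(s) eliminated): {(BOS, 11), (BOS, 28), (BOS, 31), (BOS, 6)}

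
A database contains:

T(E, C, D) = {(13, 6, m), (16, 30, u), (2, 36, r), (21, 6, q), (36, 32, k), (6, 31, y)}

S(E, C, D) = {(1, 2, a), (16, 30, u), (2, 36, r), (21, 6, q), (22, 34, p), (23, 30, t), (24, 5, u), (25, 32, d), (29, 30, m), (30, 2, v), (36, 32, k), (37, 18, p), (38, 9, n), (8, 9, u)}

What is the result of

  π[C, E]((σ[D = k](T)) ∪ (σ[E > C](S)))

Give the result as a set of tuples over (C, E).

Selection D = k: {(36, 32, k)}
Selection E > C: {(21, 6, q), (24, 5, u), (30, 2, v), (36, 32, k), (37, 18, p), (38, 9, n)}
Set union of the two operands is {(21, 6, q), (24, 5, u), (30, 2, v), (36, 32, k), (37, 18, p), (38, 9, n)}.
Keep only column(s) C, E: {(18, 37), (2, 30), (32, 36), (5, 24), (6, 21), (9, 38)}

{(18, 37), (2, 30), (32, 36), (5, 24), (6, 21), (9, 38)}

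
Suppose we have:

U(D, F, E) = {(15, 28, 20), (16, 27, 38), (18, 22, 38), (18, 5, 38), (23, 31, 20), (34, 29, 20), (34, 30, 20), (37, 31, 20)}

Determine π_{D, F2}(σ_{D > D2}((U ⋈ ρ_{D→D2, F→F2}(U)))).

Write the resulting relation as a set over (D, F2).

ρ[D→D2, F→F2]: schema becomes (D2, F2, E); tuples unchanged.
Joining U and ρ_{D→D2, F→F2}(U) on E yields {(15, 28, 20, 15, 28), (15, 28, 20, 23, 31), (15, 28, 20, 34, 29), (15, 28, 20, 34, 30), (15, 28, 20, 37, 31), (16, 27, 38, 16, 27), (16, 27, 38, 18, 22), (16, 27, 38, 18, 5), (18, 22, 38, 16, 27), (18, 22, 38, 18, 22), (18, 22, 38, 18, 5), (18, 5, 38, 16, 27), (18, 5, 38, 18, 22), (18, 5, 38, 18, 5), (23, 31, 20, 15, 28), (23, 31, 20, 23, 31), (23, 31, 20, 34, 29), (23, 31, 20, 34, 30), (23, 31, 20, 37, 31), (34, 29, 20, 15, 28), (34, 29, 20, 23, 31), (34, 29, 20, 34, 29), (34, 29, 20, 34, 30), (34, 29, 20, 37, 31), (34, 30, 20, 15, 28), (34, 30, 20, 23, 31), (34, 30, 20, 34, 29), (34, 30, 20, 34, 30), (34, 30, 20, 37, 31), (37, 31, 20, 15, 28), (37, 31, 20, 23, 31), (37, 31, 20, 34, 29), (37, 31, 20, 34, 30), (37, 31, 20, 37, 31)}.
σ[D > D2]: keep tuples satisfying D > D2 → {(18, 22, 38, 16, 27), (18, 5, 38, 16, 27), (23, 31, 20, 15, 28), (34, 29, 20, 15, 28), (34, 29, 20, 23, 31), (34, 30, 20, 15, 28), (34, 30, 20, 23, 31), (37, 31, 20, 15, 28), (37, 31, 20, 23, 31), (37, 31, 20, 34, 29), (37, 31, 20, 34, 30)}
Projecting to D, F2 (3 duplicate(s) eliminated): {(18, 27), (23, 28), (34, 28), (34, 31), (37, 28), (37, 29), (37, 30), (37, 31)}

{(18, 27), (23, 28), (34, 28), (34, 31), (37, 28), (37, 29), (37, 30), (37, 31)}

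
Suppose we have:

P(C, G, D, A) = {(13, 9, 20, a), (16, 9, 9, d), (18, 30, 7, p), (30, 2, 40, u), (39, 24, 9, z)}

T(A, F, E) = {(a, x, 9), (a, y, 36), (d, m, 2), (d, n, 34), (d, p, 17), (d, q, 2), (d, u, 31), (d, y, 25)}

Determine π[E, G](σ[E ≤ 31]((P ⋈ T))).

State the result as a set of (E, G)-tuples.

P ⋈ T (natural join on A): {(13, 9, 20, a, x, 9), (13, 9, 20, a, y, 36), (16, 9, 9, d, m, 2), (16, 9, 9, d, n, 34), (16, 9, 9, d, p, 17), (16, 9, 9, d, q, 2), (16, 9, 9, d, u, 31), (16, 9, 9, d, y, 25)}
Apply σ_{E ≤ 31}; surviving tuples: {(13, 9, 20, a, x, 9), (16, 9, 9, d, m, 2), (16, 9, 9, d, p, 17), (16, 9, 9, d, q, 2), (16, 9, 9, d, u, 31), (16, 9, 9, d, y, 25)}
Keep only column(s) E, G (1 duplicate(s) eliminated): {(17, 9), (2, 9), (25, 9), (31, 9), (9, 9)}

{(17, 9), (2, 9), (25, 9), (31, 9), (9, 9)}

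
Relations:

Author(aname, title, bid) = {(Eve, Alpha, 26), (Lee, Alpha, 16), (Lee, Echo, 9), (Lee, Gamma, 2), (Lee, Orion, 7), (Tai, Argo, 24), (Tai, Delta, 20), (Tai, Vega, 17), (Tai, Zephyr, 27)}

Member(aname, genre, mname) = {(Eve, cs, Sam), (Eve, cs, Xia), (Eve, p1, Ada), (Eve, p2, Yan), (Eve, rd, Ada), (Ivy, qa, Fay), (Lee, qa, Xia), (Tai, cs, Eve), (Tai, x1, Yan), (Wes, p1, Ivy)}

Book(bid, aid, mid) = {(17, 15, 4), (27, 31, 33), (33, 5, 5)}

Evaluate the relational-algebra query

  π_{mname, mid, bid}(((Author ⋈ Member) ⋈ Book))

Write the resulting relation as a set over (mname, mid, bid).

{(Eve, 33, 27), (Eve, 4, 17), (Yan, 33, 27), (Yan, 4, 17)}

Author ⋈ Member (natural join on aname): {(Eve, Alpha, 26, cs, Sam), (Eve, Alpha, 26, cs, Xia), (Eve, Alpha, 26, p1, Ada), (Eve, Alpha, 26, p2, Yan), (Eve, Alpha, 26, rd, Ada), (Lee, Alpha, 16, qa, Xia), (Lee, Echo, 9, qa, Xia), (Lee, Gamma, 2, qa, Xia), (Lee, Orion, 7, qa, Xia), (Tai, Argo, 24, cs, Eve), (Tai, Argo, 24, x1, Yan), (Tai, Delta, 20, cs, Eve), (Tai, Delta, 20, x1, Yan), (Tai, Vega, 17, cs, Eve), (Tai, Vega, 17, x1, Yan), (Tai, Zephyr, 27, cs, Eve), (Tai, Zephyr, 27, x1, Yan)}
(Author ⋈ Member) ⋈ Book (natural join on bid): {(Tai, Vega, 17, cs, Eve, 15, 4), (Tai, Vega, 17, x1, Yan, 15, 4), (Tai, Zephyr, 27, cs, Eve, 31, 33), (Tai, Zephyr, 27, x1, Yan, 31, 33)}
Keep only column(s) mname, mid, bid: {(Eve, 33, 27), (Eve, 4, 17), (Yan, 33, 27), (Yan, 4, 17)}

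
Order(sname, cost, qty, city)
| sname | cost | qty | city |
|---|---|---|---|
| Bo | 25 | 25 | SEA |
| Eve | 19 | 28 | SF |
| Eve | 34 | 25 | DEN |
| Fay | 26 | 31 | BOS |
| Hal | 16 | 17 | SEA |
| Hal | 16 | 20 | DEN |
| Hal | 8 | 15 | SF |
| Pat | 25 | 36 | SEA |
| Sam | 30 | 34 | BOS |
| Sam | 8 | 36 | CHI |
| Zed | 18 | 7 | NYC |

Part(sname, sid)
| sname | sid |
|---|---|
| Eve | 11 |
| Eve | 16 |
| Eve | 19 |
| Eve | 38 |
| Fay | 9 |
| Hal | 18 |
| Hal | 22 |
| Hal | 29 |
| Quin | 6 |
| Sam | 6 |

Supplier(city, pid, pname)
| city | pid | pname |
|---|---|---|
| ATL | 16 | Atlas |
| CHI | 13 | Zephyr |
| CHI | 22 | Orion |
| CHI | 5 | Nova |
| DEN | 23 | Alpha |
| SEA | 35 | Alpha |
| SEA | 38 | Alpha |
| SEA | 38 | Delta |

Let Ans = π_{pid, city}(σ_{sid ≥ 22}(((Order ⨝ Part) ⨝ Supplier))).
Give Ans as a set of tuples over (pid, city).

{(23, DEN), (35, SEA), (38, SEA)}

Natural join on sname: {(Eve, 19, 28, SF, 11), (Eve, 19, 28, SF, 16), (Eve, 19, 28, SF, 19), (Eve, 19, 28, SF, 38), (Eve, 34, 25, DEN, 11), (Eve, 34, 25, DEN, 16), (Eve, 34, 25, DEN, 19), (Eve, 34, 25, DEN, 38), (Fay, 26, 31, BOS, 9), (Hal, 16, 17, SEA, 18), (Hal, 16, 17, SEA, 22), (Hal, 16, 17, SEA, 29), (Hal, 16, 20, DEN, 18), (Hal, 16, 20, DEN, 22), (Hal, 16, 20, DEN, 29), (Hal, 8, 15, SF, 18), (Hal, 8, 15, SF, 22), (Hal, 8, 15, SF, 29), (Sam, 30, 34, BOS, 6), (Sam, 8, 36, CHI, 6)}
Natural join on city: {(Eve, 34, 25, DEN, 11, 23, Alpha), (Eve, 34, 25, DEN, 16, 23, Alpha), (Eve, 34, 25, DEN, 19, 23, Alpha), (Eve, 34, 25, DEN, 38, 23, Alpha), (Hal, 16, 17, SEA, 18, 35, Alpha), (Hal, 16, 17, SEA, 18, 38, Alpha), (Hal, 16, 17, SEA, 18, 38, Delta), (Hal, 16, 17, SEA, 22, 35, Alpha), (Hal, 16, 17, SEA, 22, 38, Alpha), (Hal, 16, 17, SEA, 22, 38, Delta), (Hal, 16, 17, SEA, 29, 35, Alpha), (Hal, 16, 17, SEA, 29, 38, Alpha), (Hal, 16, 17, SEA, 29, 38, Delta), (Hal, 16, 20, DEN, 18, 23, Alpha), (Hal, 16, 20, DEN, 22, 23, Alpha), (Hal, 16, 20, DEN, 29, 23, Alpha), (Sam, 8, 36, CHI, 6, 13, Zephyr), (Sam, 8, 36, CHI, 6, 22, Orion), (Sam, 8, 36, CHI, 6, 5, Nova)}
σ[sid ≥ 22]: keep tuples satisfying sid ≥ 22 → {(Eve, 34, 25, DEN, 38, 23, Alpha), (Hal, 16, 17, SEA, 22, 35, Alpha), (Hal, 16, 17, SEA, 22, 38, Alpha), (Hal, 16, 17, SEA, 22, 38, Delta), (Hal, 16, 17, SEA, 29, 35, Alpha), (Hal, 16, 17, SEA, 29, 38, Alpha), (Hal, 16, 17, SEA, 29, 38, Delta), (Hal, 16, 20, DEN, 22, 23, Alpha), (Hal, 16, 20, DEN, 29, 23, Alpha)}
π[pid, city]: project onto (pid, city) (6 duplicate(s) eliminated) → {(23, DEN), (35, SEA), (38, SEA)}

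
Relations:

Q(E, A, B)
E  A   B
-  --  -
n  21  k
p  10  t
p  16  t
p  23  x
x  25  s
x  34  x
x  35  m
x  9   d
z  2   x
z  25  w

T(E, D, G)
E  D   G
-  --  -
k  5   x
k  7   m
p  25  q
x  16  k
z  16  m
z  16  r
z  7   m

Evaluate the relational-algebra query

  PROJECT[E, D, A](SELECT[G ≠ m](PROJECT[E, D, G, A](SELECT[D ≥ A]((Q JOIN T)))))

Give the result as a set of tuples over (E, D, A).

{(p, 25, 10), (p, 25, 16), (p, 25, 23), (x, 16, 9), (z, 16, 2)}

Joining Q and T on E yields {(p, 10, t, 25, q), (p, 16, t, 25, q), (p, 23, x, 25, q), (x, 25, s, 16, k), (x, 34, x, 16, k), (x, 35, m, 16, k), (x, 9, d, 16, k), (z, 2, x, 16, m), (z, 2, x, 16, r), (z, 2, x, 7, m), (z, 25, w, 16, m), (z, 25, w, 16, r), (z, 25, w, 7, m)}.
σ[D ≥ A]: keep tuples satisfying D ≥ A → {(p, 10, t, 25, q), (p, 16, t, 25, q), (p, 23, x, 25, q), (x, 9, d, 16, k), (z, 2, x, 16, m), (z, 2, x, 16, r), (z, 2, x, 7, m)}
π_{E, D, G, A} gives {(p, 25, q, 10), (p, 25, q, 16), (p, 25, q, 23), (x, 16, k, 9), (z, 16, m, 2), (z, 16, r, 2), (z, 7, m, 2)}.
σ[G ≠ m]: keep tuples satisfying G ≠ m → {(p, 25, q, 10), (p, 25, q, 16), (p, 25, q, 23), (x, 16, k, 9), (z, 16, r, 2)}
π_{E, D, A} gives {(p, 25, 10), (p, 25, 16), (p, 25, 23), (x, 16, 9), (z, 16, 2)}.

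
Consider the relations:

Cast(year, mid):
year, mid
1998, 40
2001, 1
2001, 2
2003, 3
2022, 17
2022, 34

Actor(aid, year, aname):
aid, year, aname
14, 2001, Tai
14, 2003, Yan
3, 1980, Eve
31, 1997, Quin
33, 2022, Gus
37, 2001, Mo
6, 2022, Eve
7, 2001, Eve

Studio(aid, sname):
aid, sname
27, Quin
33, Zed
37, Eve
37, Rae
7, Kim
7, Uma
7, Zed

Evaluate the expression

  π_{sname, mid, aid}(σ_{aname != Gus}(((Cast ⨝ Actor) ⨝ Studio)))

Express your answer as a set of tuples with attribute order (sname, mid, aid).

Cast ⋈ Actor (natural join on year): {(2001, 1, 14, Tai), (2001, 1, 37, Mo), (2001, 1, 7, Eve), (2001, 2, 14, Tai), (2001, 2, 37, Mo), (2001, 2, 7, Eve), (2003, 3, 14, Yan), (2022, 17, 33, Gus), (2022, 17, 6, Eve), (2022, 34, 33, Gus), (2022, 34, 6, Eve)}
(Cast ⨝ Actor) ⋈ Studio (natural join on aid): {(2001, 1, 37, Mo, Eve), (2001, 1, 37, Mo, Rae), (2001, 1, 7, Eve, Kim), (2001, 1, 7, Eve, Uma), (2001, 1, 7, Eve, Zed), (2001, 2, 37, Mo, Eve), (2001, 2, 37, Mo, Rae), (2001, 2, 7, Eve, Kim), (2001, 2, 7, Eve, Uma), (2001, 2, 7, Eve, Zed), (2022, 17, 33, Gus, Zed), (2022, 34, 33, Gus, Zed)}
Selection aname != Gus: {(2001, 1, 37, Mo, Eve), (2001, 1, 37, Mo, Rae), (2001, 1, 7, Eve, Kim), (2001, 1, 7, Eve, Uma), (2001, 1, 7, Eve, Zed), (2001, 2, 37, Mo, Eve), (2001, 2, 37, Mo, Rae), (2001, 2, 7, Eve, Kim), (2001, 2, 7, Eve, Uma), (2001, 2, 7, Eve, Zed)}
Keep only column(s) sname, mid, aid: {(Eve, 1, 37), (Eve, 2, 37), (Kim, 1, 7), (Kim, 2, 7), (Rae, 1, 37), (Rae, 2, 37), (Uma, 1, 7), (Uma, 2, 7), (Zed, 1, 7), (Zed, 2, 7)}

{(Eve, 1, 37), (Eve, 2, 37), (Kim, 1, 7), (Kim, 2, 7), (Rae, 1, 37), (Rae, 2, 37), (Uma, 1, 7), (Uma, 2, 7), (Zed, 1, 7), (Zed, 2, 7)}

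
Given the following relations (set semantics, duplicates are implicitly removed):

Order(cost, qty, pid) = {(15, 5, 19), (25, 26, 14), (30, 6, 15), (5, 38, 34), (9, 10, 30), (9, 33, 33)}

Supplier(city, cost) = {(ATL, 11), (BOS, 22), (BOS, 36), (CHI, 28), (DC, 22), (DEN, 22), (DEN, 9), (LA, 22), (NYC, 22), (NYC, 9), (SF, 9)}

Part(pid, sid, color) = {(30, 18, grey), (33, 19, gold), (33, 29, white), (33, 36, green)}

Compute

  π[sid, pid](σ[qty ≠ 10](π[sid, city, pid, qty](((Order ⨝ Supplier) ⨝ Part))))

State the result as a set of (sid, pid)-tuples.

{(19, 33), (29, 33), (36, 33)}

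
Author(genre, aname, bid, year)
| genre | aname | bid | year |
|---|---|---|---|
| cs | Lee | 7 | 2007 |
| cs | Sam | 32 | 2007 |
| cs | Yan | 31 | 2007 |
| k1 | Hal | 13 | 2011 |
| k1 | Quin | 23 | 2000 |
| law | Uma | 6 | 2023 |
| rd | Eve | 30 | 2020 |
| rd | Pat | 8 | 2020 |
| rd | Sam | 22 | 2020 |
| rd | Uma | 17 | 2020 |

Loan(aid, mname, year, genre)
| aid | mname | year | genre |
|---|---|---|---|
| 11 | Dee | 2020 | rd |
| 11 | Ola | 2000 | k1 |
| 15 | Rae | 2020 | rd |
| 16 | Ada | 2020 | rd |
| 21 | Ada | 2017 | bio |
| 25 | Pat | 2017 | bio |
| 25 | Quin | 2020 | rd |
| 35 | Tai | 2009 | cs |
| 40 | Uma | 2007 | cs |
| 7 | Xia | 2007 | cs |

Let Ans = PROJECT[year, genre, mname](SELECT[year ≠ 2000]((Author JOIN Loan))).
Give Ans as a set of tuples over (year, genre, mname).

Author ⋈ Loan (natural join on genre, year): {(cs, Lee, 7, 2007, 40, Uma), (cs, Lee, 7, 2007, 7, Xia), (cs, Sam, 32, 2007, 40, Uma), (cs, Sam, 32, 2007, 7, Xia), (cs, Yan, 31, 2007, 40, Uma), (cs, Yan, 31, 2007, 7, Xia), (k1, Quin, 23, 2000, 11, Ola), (rd, Eve, 30, 2020, 11, Dee), (rd, Eve, 30, 2020, 15, Rae), (rd, Eve, 30, 2020, 16, Ada), (rd, Eve, 30, 2020, 25, Quin), (rd, Pat, 8, 2020, 11, Dee), (rd, Pat, 8, 2020, 15, Rae), (rd, Pat, 8, 2020, 16, Ada), (rd, Pat, 8, 2020, 25, Quin), (rd, Sam, 22, 2020, 11, Dee), (rd, Sam, 22, 2020, 15, Rae), (rd, Sam, 22, 2020, 16, Ada), (rd, Sam, 22, 2020, 25, Quin), (rd, Uma, 17, 2020, 11, Dee), (rd, Uma, 17, 2020, 15, Rae), (rd, Uma, 17, 2020, 16, Ada), (rd, Uma, 17, 2020, 25, Quin)}
Filtering on year ≠ 2000 leaves {(cs, Lee, 7, 2007, 40, Uma), (cs, Lee, 7, 2007, 7, Xia), (cs, Sam, 32, 2007, 40, Uma), (cs, Sam, 32, 2007, 7, Xia), (cs, Yan, 31, 2007, 40, Uma), (cs, Yan, 31, 2007, 7, Xia), (rd, Eve, 30, 2020, 11, Dee), (rd, Eve, 30, 2020, 15, Rae), (rd, Eve, 30, 2020, 16, Ada), (rd, Eve, 30, 2020, 25, Quin), (rd, Pat, 8, 2020, 11, Dee), (rd, Pat, 8, 2020, 15, Rae), (rd, Pat, 8, 2020, 16, Ada), (rd, Pat, 8, 2020, 25, Quin), (rd, Sam, 22, 2020, 11, Dee), (rd, Sam, 22, 2020, 15, Rae), (rd, Sam, 22, 2020, 16, Ada), (rd, Sam, 22, 2020, 25, Quin), (rd, Uma, 17, 2020, 11, Dee), (rd, Uma, 17, 2020, 15, Rae), (rd, Uma, 17, 2020, 16, Ada), (rd, Uma, 17, 2020, 25, Quin)}.
Keep only column(s) year, genre, mname (16 duplicate(s) eliminated): {(2007, cs, Uma), (2007, cs, Xia), (2020, rd, Ada), (2020, rd, Dee), (2020, rd, Quin), (2020, rd, Rae)}

{(2007, cs, Uma), (2007, cs, Xia), (2020, rd, Ada), (2020, rd, Dee), (2020, rd, Quin), (2020, rd, Rae)}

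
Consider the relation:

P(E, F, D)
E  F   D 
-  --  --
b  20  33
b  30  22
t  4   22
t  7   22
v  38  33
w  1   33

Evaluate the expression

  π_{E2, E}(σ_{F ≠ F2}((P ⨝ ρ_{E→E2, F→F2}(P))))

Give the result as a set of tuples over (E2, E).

{(b, t), (b, v), (b, w), (t, b), (t, t), (v, b), (v, w), (w, b), (w, v)}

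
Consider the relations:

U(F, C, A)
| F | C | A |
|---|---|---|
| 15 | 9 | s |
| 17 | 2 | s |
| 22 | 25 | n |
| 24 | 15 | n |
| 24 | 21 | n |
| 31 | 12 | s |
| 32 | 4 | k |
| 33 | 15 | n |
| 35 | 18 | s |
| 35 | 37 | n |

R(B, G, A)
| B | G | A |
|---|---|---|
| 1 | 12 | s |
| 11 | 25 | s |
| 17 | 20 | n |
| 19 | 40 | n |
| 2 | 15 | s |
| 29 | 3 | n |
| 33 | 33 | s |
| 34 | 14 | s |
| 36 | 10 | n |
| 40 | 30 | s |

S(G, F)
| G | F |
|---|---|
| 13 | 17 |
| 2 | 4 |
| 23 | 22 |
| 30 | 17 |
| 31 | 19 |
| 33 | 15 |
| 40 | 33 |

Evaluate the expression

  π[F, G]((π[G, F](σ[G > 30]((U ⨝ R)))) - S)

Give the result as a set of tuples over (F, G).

U ⋈ R (natural join on A): {(15, 9, s, 1, 12), (15, 9, s, 11, 25), (15, 9, s, 2, 15), (15, 9, s, 33, 33), (15, 9, s, 34, 14), (15, 9, s, 40, 30), (17, 2, s, 1, 12), (17, 2, s, 11, 25), (17, 2, s, 2, 15), (17, 2, s, 33, 33), (17, 2, s, 34, 14), (17, 2, s, 40, 30), (22, 25, n, 17, 20), (22, 25, n, 19, 40), (22, 25, n, 29, 3), (22, 25, n, 36, 10), (24, 15, n, 17, 20), (24, 15, n, 19, 40), (24, 15, n, 29, 3), (24, 15, n, 36, 10), (24, 21, n, 17, 20), (24, 21, n, 19, 40), (24, 21, n, 29, 3), (24, 21, n, 36, 10), (31, 12, s, 1, 12), (31, 12, s, 11, 25), (31, 12, s, 2, 15), (31, 12, s, 33, 33), (31, 12, s, 34, 14), (31, 12, s, 40, 30), (33, 15, n, 17, 20), (33, 15, n, 19, 40), (33, 15, n, 29, 3), (33, 15, n, 36, 10), (35, 18, s, 1, 12), (35, 18, s, 11, 25), (35, 18, s, 2, 15), (35, 18, s, 33, 33), (35, 18, s, 34, 14), (35, 18, s, 40, 30), (35, 37, n, 17, 20), (35, 37, n, 19, 40), (35, 37, n, 29, 3), (35, 37, n, 36, 10)}
σ[G > 30]: keep tuples satisfying G > 30 → {(15, 9, s, 33, 33), (17, 2, s, 33, 33), (22, 25, n, 19, 40), (24, 15, n, 19, 40), (24, 21, n, 19, 40), (31, 12, s, 33, 33), (33, 15, n, 19, 40), (35, 18, s, 33, 33), (35, 37, n, 19, 40)}
π[G, F]: project onto (G, F) (1 duplicate(s) eliminated) → {(33, 15), (33, 17), (33, 31), (33, 35), (40, 22), (40, 24), (40, 33), (40, 35)}
Taking the difference: {(33, 17), (33, 31), (33, 35), (40, 22), (40, 24), (40, 35)}
π[F, G]: project onto (F, G) → {(17, 33), (22, 40), (24, 40), (31, 33), (35, 33), (35, 40)}

{(17, 33), (22, 40), (24, 40), (31, 33), (35, 33), (35, 40)}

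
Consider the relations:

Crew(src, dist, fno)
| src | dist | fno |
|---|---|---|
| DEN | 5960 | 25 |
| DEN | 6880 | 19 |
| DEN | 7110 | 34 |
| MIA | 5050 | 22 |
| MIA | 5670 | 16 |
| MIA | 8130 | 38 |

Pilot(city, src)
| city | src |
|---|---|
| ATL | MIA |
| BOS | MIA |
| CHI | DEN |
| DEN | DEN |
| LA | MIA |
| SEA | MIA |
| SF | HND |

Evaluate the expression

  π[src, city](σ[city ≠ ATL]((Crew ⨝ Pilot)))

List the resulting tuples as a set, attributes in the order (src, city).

{(DEN, CHI), (DEN, DEN), (MIA, BOS), (MIA, LA), (MIA, SEA)}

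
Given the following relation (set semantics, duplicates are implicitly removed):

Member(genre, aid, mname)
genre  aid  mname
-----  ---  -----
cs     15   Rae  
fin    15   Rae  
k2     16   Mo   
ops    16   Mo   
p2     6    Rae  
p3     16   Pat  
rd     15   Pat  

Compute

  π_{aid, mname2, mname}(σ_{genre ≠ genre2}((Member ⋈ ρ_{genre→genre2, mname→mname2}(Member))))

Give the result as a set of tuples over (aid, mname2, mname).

{(15, Pat, Rae), (15, Rae, Pat), (15, Rae, Rae), (16, Mo, Mo), (16, Mo, Pat), (16, Pat, Mo)}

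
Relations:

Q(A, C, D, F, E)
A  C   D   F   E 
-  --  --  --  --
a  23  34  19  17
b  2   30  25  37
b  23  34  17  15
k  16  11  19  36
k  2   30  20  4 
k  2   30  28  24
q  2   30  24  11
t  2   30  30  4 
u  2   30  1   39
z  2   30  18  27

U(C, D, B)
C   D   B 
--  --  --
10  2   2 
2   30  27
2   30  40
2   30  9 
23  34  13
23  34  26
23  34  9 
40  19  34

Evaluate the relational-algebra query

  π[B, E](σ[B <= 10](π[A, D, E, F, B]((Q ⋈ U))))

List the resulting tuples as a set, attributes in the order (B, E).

Natural join on C, D: {(a, 23, 34, 19, 17, 13), (a, 23, 34, 19, 17, 26), (a, 23, 34, 19, 17, 9), (b, 2, 30, 25, 37, 27), (b, 2, 30, 25, 37, 40), (b, 2, 30, 25, 37, 9), (b, 23, 34, 17, 15, 13), (b, 23, 34, 17, 15, 26), (b, 23, 34, 17, 15, 9), (k, 2, 30, 20, 4, 27), (k, 2, 30, 20, 4, 40), (k, 2, 30, 20, 4, 9), (k, 2, 30, 28, 24, 27), (k, 2, 30, 28, 24, 40), (k, 2, 30, 28, 24, 9), (q, 2, 30, 24, 11, 27), (q, 2, 30, 24, 11, 40), (q, 2, 30, 24, 11, 9), (t, 2, 30, 30, 4, 27), (t, 2, 30, 30, 4, 40), (t, 2, 30, 30, 4, 9), (u, 2, 30, 1, 39, 27), (u, 2, 30, 1, 39, 40), (u, 2, 30, 1, 39, 9), (z, 2, 30, 18, 27, 27), (z, 2, 30, 18, 27, 40), (z, 2, 30, 18, 27, 9)}
Keep only column(s) A, D, E, F, B: {(a, 34, 17, 19, 13), (a, 34, 17, 19, 26), (a, 34, 17, 19, 9), (b, 30, 37, 25, 27), (b, 30, 37, 25, 40), (b, 30, 37, 25, 9), (b, 34, 15, 17, 13), (b, 34, 15, 17, 26), (b, 34, 15, 17, 9), (k, 30, 24, 28, 27), (k, 30, 24, 28, 40), (k, 30, 24, 28, 9), (k, 30, 4, 20, 27), (k, 30, 4, 20, 40), (k, 30, 4, 20, 9), (q, 30, 11, 24, 27), (q, 30, 11, 24, 40), (q, 30, 11, 24, 9), (t, 30, 4, 30, 27), (t, 30, 4, 30, 40), (t, 30, 4, 30, 9), (u, 30, 39, 1, 27), (u, 30, 39, 1, 40), (u, 30, 39, 1, 9), (z, 30, 27, 18, 27), (z, 30, 27, 18, 40), (z, 30, 27, 18, 9)}
Filtering on B <= 10 leaves {(a, 34, 17, 19, 9), (b, 30, 37, 25, 9), (b, 34, 15, 17, 9), (k, 30, 24, 28, 9), (k, 30, 4, 20, 9), (q, 30, 11, 24, 9), (t, 30, 4, 30, 9), (u, 30, 39, 1, 9), (z, 30, 27, 18, 9)}.
Keep only column(s) B, E (1 duplicate(s) eliminated): {(9, 11), (9, 15), (9, 17), (9, 24), (9, 27), (9, 37), (9, 39), (9, 4)}

{(9, 11), (9, 15), (9, 17), (9, 24), (9, 27), (9, 37), (9, 39), (9, 4)}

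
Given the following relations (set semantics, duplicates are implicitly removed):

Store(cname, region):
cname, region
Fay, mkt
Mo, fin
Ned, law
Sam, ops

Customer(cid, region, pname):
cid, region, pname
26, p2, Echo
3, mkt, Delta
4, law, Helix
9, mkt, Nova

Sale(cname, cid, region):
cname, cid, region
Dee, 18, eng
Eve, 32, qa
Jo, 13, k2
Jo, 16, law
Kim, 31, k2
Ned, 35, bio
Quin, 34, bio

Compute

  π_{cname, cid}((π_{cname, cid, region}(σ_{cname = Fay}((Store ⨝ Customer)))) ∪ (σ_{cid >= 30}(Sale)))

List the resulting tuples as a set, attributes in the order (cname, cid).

{(Eve, 32), (Fay, 3), (Fay, 9), (Kim, 31), (Ned, 35), (Quin, 34)}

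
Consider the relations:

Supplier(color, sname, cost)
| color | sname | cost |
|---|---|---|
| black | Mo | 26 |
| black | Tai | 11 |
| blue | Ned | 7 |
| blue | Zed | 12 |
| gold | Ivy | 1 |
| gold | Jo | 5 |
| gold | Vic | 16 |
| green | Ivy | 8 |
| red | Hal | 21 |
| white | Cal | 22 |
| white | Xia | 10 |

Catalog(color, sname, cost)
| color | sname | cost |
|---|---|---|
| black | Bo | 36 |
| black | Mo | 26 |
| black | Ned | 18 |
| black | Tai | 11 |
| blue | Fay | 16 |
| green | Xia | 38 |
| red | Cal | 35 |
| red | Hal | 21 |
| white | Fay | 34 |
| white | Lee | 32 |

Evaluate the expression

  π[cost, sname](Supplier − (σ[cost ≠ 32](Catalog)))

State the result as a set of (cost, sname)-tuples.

{(1, Ivy), (10, Xia), (12, Zed), (16, Vic), (22, Cal), (5, Jo), (7, Ned), (8, Ivy)}

Apply σ_{cost ≠ 32}; surviving tuples: {(black, Bo, 36), (black, Mo, 26), (black, Ned, 18), (black, Tai, 11), (blue, Fay, 16), (green, Xia, 38), (red, Cal, 35), (red, Hal, 21), (white, Fay, 34)}
Difference: {(black, Mo, 26), (black, Tai, 11), (blue, Ned, 7), (blue, Zed, 12), (gold, Ivy, 1), (gold, Jo, 5), (gold, Vic, 16), (green, Ivy, 8), (red, Hal, 21), (white, Cal, 22), (white, Xia, 10)} with {(black, Bo, 36), (black, Mo, 26), (black, Ned, 18), (black, Tai, 11), (blue, Fay, 16), (green, Xia, 38), (red, Cal, 35), (red, Hal, 21), (white, Fay, 34)} → {(blue, Ned, 7), (blue, Zed, 12), (gold, Ivy, 1), (gold, Jo, 5), (gold, Vic, 16), (green, Ivy, 8), (white, Cal, 22), (white, Xia, 10)}
Keep only column(s) cost, sname: {(1, Ivy), (10, Xia), (12, Zed), (16, Vic), (22, Cal), (5, Jo), (7, Ned), (8, Ivy)}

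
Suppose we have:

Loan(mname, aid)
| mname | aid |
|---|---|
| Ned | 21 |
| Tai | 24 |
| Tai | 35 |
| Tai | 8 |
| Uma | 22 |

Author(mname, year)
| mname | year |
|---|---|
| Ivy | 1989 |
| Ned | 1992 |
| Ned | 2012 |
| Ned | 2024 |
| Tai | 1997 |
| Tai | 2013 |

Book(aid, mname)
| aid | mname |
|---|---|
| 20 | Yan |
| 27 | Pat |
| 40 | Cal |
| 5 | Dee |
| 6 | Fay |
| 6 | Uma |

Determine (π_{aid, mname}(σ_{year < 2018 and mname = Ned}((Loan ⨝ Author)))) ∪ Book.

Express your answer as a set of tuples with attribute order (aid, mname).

Natural join on mname: {(Ned, 21, 1992), (Ned, 21, 2012), (Ned, 21, 2024), (Tai, 24, 1997), (Tai, 24, 2013), (Tai, 35, 1997), (Tai, 35, 2013), (Tai, 8, 1997), (Tai, 8, 2013)}
Filtering on year < 2018 and mname = Ned leaves {(Ned, 21, 1992), (Ned, 21, 2012)}.
π[aid, mname]: project onto (aid, mname) (1 duplicate(s) eliminated) → {(21, Ned)}
Taking the union: {(20, Yan), (21, Ned), (27, Pat), (40, Cal), (5, Dee), (6, Fay), (6, Uma)}

{(20, Yan), (21, Ned), (27, Pat), (40, Cal), (5, Dee), (6, Fay), (6, Uma)}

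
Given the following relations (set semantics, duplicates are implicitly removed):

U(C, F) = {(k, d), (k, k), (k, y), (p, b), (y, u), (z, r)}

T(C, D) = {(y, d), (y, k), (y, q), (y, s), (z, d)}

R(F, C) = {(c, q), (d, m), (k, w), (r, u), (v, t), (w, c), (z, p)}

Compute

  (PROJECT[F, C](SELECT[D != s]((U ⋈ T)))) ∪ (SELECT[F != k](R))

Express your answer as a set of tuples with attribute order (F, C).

Joining U and T on C yields {(y, u, d), (y, u, k), (y, u, q), (y, u, s), (z, r, d)}.
Filtering on D != s leaves {(y, u, d), (y, u, k), (y, u, q), (z, r, d)}.
π[F, C]: project onto (F, C) (2 duplicate(s) eliminated) → {(r, z), (u, y)}
Filtering on F != k leaves {(c, q), (d, m), (r, u), (v, t), (w, c), (z, p)}.
Union: {(r, z), (u, y)} with {(c, q), (d, m), (r, u), (v, t), (w, c), (z, p)} → {(c, q), (d, m), (r, u), (r, z), (u, y), (v, t), (w, c), (z, p)}

{(c, q), (d, m), (r, u), (r, z), (u, y), (v, t), (w, c), (z, p)}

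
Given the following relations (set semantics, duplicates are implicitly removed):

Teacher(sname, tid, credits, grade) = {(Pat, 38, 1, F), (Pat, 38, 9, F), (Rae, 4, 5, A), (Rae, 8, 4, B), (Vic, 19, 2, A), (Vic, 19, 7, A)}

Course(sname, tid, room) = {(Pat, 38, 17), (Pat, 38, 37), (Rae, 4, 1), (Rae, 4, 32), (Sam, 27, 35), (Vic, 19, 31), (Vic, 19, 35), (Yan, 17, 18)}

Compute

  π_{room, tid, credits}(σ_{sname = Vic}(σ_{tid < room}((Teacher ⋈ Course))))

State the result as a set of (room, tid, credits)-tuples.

{(31, 19, 2), (31, 19, 7), (35, 19, 2), (35, 19, 7)}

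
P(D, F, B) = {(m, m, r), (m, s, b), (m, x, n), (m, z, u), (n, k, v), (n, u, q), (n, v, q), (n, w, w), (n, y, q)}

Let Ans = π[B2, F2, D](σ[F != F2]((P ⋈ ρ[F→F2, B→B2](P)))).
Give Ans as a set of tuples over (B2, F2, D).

ρ[F→F2, B→B2]: schema becomes (D, F2, B2); tuples unchanged.
Joining P and ρ[F→F2, B→B2](P) on D yields {(m, m, r, m, r), (m, m, r, s, b), (m, m, r, x, n), (m, m, r, z, u), (m, s, b, m, r), (m, s, b, s, b), (m, s, b, x, n), (m, s, b, z, u), (m, x, n, m, r), (m, x, n, s, b), (m, x, n, x, n), (m, x, n, z, u), (m, z, u, m, r), (m, z, u, s, b), (m, z, u, x, n), (m, z, u, z, u), (n, k, v, k, v), (n, k, v, u, q), (n, k, v, v, q), (n, k, v, w, w), (n, k, v, y, q), (n, u, q, k, v), (n, u, q, u, q), (n, u, q, v, q), (n, u, q, w, w), (n, u, q, y, q), (n, v, q, k, v), (n, v, q, u, q), (n, v, q, v, q), (n, v, q, w, w), (n, v, q, y, q), (n, w, w, k, v), (n, w, w, u, q), (n, w, w, v, q), (n, w, w, w, w), (n, w, w, y, q), (n, y, q, k, v), (n, y, q, u, q), (n, y, q, v, q), (n, y, q, w, w), (n, y, q, y, q)}.
Selection F != F2: {(m, m, r, s, b), (m, m, r, x, n), (m, m, r, z, u), (m, s, b, m, r), (m, s, b, x, n), (m, s, b, z, u), (m, x, n, m, r), (m, x, n, s, b), (m, x, n, z, u), (m, z, u, m, r), (m, z, u, s, b), (m, z, u, x, n), (n, k, v, u, q), (n, k, v, v, q), (n, k, v, w, w), (n, k, v, y, q), (n, u, q, k, v), (n, u, q, v, q), (n, u, q, w, w), (n, u, q, y, q), (n, v, q, k, v), (n, v, q, u, q), (n, v, q, w, w), (n, v, q, y, q), (n, w, w, k, v), (n, w, w, u, q), (n, w, w, v, q), (n, w, w, y, q), (n, y, q, k, v), (n, y, q, u, q), (n, y, q, v, q), (n, y, q, w, w)}
π[B2, F2, D]: project onto (B2, F2, D) (23 duplicate(s) eliminated) → {(b, s, m), (n, x, m), (q, u, n), (q, v, n), (q, y, n), (r, m, m), (u, z, m), (v, k, n), (w, w, n)}

{(b, s, m), (n, x, m), (q, u, n), (q, v, n), (q, y, n), (r, m, m), (u, z, m), (v, k, n), (w, w, n)}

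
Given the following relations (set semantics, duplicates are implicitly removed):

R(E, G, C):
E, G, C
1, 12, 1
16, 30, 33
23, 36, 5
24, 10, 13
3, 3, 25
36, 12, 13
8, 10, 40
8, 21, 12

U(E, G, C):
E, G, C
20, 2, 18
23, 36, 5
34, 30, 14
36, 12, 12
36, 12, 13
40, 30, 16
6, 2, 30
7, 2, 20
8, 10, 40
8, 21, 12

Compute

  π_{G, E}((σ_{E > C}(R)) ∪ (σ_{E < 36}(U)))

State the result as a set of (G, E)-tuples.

Filtering on E > C leaves {(23, 36, 5), (24, 10, 13), (36, 12, 13)}.
Filtering on E < 36 leaves {(20, 2, 18), (23, 36, 5), (34, 30, 14), (6, 2, 30), (7, 2, 20), (8, 10, 40), (8, 21, 12)}.
Set union of the two operands is {(20, 2, 18), (23, 36, 5), (24, 10, 13), (34, 30, 14), (36, 12, 13), (6, 2, 30), (7, 2, 20), (8, 10, 40), (8, 21, 12)}.
Keep only column(s) G, E: {(10, 24), (10, 8), (12, 36), (2, 20), (2, 6), (2, 7), (21, 8), (30, 34), (36, 23)}

{(10, 24), (10, 8), (12, 36), (2, 20), (2, 6), (2, 7), (21, 8), (30, 34), (36, 23)}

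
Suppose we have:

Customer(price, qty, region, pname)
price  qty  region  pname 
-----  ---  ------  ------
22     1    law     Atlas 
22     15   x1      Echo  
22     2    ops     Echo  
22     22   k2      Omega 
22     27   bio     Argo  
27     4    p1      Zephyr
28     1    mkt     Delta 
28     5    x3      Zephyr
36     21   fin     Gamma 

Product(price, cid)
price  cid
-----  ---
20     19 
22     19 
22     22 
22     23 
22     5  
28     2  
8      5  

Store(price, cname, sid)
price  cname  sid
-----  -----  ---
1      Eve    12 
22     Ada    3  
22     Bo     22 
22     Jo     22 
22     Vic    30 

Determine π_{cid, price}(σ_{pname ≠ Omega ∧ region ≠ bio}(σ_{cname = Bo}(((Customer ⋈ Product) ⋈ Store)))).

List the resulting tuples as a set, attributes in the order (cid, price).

{(19, 22), (22, 22), (23, 22), (5, 22)}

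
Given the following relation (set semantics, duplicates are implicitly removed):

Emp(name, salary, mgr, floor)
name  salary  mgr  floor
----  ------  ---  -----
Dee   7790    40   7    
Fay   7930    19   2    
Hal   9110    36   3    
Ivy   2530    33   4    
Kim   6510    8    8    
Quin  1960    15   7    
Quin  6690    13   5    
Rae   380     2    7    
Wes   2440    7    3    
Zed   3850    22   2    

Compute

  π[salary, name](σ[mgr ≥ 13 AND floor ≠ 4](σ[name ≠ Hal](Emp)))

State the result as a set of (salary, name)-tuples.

Selection name ≠ Hal: {(Dee, 7790, 40, 7), (Fay, 7930, 19, 2), (Ivy, 2530, 33, 4), (Kim, 6510, 8, 8), (Quin, 1960, 15, 7), (Quin, 6690, 13, 5), (Rae, 380, 2, 7), (Wes, 2440, 7, 3), (Zed, 3850, 22, 2)}
Selection mgr ≥ 13 AND floor ≠ 4: {(Dee, 7790, 40, 7), (Fay, 7930, 19, 2), (Quin, 1960, 15, 7), (Quin, 6690, 13, 5), (Zed, 3850, 22, 2)}
π_{salary, name} gives {(1960, Quin), (3850, Zed), (6690, Quin), (7790, Dee), (7930, Fay)}.

{(1960, Quin), (3850, Zed), (6690, Quin), (7790, Dee), (7930, Fay)}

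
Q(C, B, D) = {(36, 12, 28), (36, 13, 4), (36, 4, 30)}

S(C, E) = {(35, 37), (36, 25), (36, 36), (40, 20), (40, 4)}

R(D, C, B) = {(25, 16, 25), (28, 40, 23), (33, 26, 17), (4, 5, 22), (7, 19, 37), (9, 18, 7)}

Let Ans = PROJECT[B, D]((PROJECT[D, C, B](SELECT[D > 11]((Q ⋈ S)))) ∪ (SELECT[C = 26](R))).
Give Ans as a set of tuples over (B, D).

Natural join on C: {(36, 12, 28, 25), (36, 12, 28, 36), (36, 13, 4, 25), (36, 13, 4, 36), (36, 4, 30, 25), (36, 4, 30, 36)}
Apply σ_{D > 11}; surviving tuples: {(36, 12, 28, 25), (36, 12, 28, 36), (36, 4, 30, 25), (36, 4, 30, 36)}
Keep only column(s) D, C, B (2 duplicate(s) eliminated): {(28, 36, 12), (30, 36, 4)}
Apply σ_{C = 26}; surviving tuples: {(33, 26, 17)}
Union: {(28, 36, 12), (30, 36, 4)} with {(33, 26, 17)} → {(28, 36, 12), (30, 36, 4), (33, 26, 17)}
Keep only column(s) B, D: {(12, 28), (17, 33), (4, 30)}

{(12, 28), (17, 33), (4, 30)}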